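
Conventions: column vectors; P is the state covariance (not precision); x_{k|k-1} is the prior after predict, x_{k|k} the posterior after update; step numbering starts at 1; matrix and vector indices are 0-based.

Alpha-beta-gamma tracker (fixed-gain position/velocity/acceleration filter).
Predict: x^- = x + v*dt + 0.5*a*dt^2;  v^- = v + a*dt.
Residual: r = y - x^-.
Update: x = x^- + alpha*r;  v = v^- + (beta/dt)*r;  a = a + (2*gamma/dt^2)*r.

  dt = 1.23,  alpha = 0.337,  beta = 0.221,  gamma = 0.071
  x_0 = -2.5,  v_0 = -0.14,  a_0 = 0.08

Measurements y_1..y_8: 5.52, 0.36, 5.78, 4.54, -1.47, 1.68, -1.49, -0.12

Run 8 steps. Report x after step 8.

step 1: x_pred=-2.6117  r=8.1317  x^+=0.1287  v^+=1.4195  a^+=0.8432
step 2: x_pred=2.5125  r=-2.1525  x^+=1.7871  v^+=2.0699  a^+=0.6412
step 3: x_pred=4.8181  r=0.9619  x^+=5.1423  v^+=3.0314  a^+=0.7315
step 4: x_pred=9.4242  r=-4.8842  x^+=7.7782  v^+=3.0536  a^+=0.2731
step 5: x_pred=11.7407  r=-13.2107  x^+=7.2887  v^+=1.0158  a^+=-0.9669
step 6: x_pred=7.8067  r=-6.1267  x^+=5.7420  v^+=-1.2743  a^+=-1.5419
step 7: x_pred=3.0082  r=-4.4982  x^+=1.4923  v^+=-3.9791  a^+=-1.9641
step 8: x_pred=-4.8877  r=4.7677  x^+=-3.2810  v^+=-5.5383  a^+=-1.5166

x_post = -3.2810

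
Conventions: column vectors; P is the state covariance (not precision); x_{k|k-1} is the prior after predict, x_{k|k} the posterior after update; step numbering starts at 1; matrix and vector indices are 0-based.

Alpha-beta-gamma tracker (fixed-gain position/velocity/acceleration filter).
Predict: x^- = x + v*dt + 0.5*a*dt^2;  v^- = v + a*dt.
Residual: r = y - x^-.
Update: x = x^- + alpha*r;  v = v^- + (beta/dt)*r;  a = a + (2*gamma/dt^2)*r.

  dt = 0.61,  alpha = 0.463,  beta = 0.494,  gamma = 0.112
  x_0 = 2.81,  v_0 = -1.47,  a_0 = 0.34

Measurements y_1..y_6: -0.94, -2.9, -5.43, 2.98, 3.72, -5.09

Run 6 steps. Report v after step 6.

step 1: x_pred=1.9766  r=-2.9166  x^+=0.6262  v^+=-3.6245  a^+=-1.4157
step 2: x_pred=-1.8482  r=-1.0518  x^+=-2.3352  v^+=-5.3399  a^+=-2.0489
step 3: x_pred=-5.9737  r=0.5437  x^+=-5.7220  v^+=-6.1494  a^+=-1.7216
step 4: x_pred=-9.7935  r=12.7735  x^+=-3.8793  v^+=3.1448  a^+=5.9679
step 5: x_pred=-0.8507  r=4.5707  x^+=1.2655  v^+=10.4867  a^+=8.7194
step 6: x_pred=9.2847  r=-14.3747  x^+=2.6292  v^+=4.1644  a^+=0.0660

v_post = 4.1644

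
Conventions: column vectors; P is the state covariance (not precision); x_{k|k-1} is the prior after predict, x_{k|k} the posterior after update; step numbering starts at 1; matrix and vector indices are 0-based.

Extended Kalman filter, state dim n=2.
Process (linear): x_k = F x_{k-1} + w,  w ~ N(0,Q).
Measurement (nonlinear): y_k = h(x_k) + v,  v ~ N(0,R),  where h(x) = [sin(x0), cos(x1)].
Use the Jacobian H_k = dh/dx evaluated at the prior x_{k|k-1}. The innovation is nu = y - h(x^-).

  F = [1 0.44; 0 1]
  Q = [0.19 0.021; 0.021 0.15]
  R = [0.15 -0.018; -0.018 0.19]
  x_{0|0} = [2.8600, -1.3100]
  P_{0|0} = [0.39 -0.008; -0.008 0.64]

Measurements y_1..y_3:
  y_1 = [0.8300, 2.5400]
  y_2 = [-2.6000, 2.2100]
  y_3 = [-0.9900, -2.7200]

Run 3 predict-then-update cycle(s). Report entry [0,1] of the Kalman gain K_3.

K[0,1] = -0.0812

step 1: x^-=[2.2836, -1.3100]  P^-=[0.6969 0.2946; 0.2946 0.7900]  H_jac=[-0.6540 0.0000; 0.0000 0.9662]  S=[0.4480 -0.2041; -0.2041 0.9275]  K=[-0.9751 0.0923; -0.0612 0.8095]  nu=[0.0735, 2.2821]  x^+=[2.4225, 0.5329]  P^+=[0.2262 0.0363; 0.0363 0.1603]
step 2: x^-=[2.6570, 0.5329]  P^-=[0.4792 0.1279; 0.1279 0.3103]  H_jac=[-0.8849 0.0000; 0.0000 -0.5081]  S=[0.5252 0.0395; 0.0395 0.2701]  K=[-0.7980 -0.1238; -0.1734 -0.5584]  nu=[-3.0658, 1.3487]  x^+=[4.9367, 0.3116]  P^+=[0.1328 0.0180; 0.0180 0.2027]
step 3: x^-=[5.0738, 0.3116]  P^-=[0.3779 0.1282; 0.1282 0.3527]  H_jac=[0.3536 0.0000; 0.0000 -0.3066]  S=[0.1972 -0.0319; -0.0319 0.2231]  K=[0.6642 -0.0812; 0.1551 -0.4624]  nu=[-0.0546, -3.6718]  x^+=[5.3357, 2.0008]  P^+=[0.2859 0.0893; 0.0893 0.2957]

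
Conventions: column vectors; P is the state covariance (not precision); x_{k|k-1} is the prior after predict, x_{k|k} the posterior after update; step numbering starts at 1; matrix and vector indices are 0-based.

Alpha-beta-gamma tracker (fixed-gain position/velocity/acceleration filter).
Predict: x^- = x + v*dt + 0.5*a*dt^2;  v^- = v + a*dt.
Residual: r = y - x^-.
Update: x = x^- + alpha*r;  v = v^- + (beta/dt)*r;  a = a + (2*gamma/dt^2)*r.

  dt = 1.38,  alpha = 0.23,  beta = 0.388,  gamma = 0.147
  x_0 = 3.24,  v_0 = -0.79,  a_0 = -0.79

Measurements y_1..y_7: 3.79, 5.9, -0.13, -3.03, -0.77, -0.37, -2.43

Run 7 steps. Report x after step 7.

step 1: x_pred=1.3976  r=2.3924  x^+=1.9478  v^+=-1.2075  a^+=-0.4207
step 2: x_pred=-0.1191  r=6.0191  x^+=1.2653  v^+=-0.0957  a^+=0.5086
step 3: x_pred=1.6174  r=-1.7474  x^+=1.2155  v^+=0.1148  a^+=0.2388
step 4: x_pred=1.6014  r=-4.6314  x^+=0.5361  v^+=-0.8578  a^+=-0.4762
step 5: x_pred=-1.1010  r=0.3310  x^+=-1.0249  v^+=-1.4219  a^+=-0.4251
step 6: x_pred=-3.3918  r=3.0218  x^+=-2.6968  v^+=-1.1588  a^+=0.0414
step 7: x_pred=-4.2566  r=1.8266  x^+=-3.8364  v^+=-0.5881  a^+=0.3234

x_post = -3.8364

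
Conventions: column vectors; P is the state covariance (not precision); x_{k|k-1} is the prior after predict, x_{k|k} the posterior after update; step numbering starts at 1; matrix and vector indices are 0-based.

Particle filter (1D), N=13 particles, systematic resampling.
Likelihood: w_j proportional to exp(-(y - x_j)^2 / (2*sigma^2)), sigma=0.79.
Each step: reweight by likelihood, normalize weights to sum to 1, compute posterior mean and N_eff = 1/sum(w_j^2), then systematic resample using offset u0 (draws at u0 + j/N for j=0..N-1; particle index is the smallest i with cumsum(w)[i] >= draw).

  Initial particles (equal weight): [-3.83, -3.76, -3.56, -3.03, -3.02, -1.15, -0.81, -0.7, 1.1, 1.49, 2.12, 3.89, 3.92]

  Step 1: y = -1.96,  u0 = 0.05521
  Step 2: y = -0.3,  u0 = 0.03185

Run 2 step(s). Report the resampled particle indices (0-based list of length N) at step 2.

resampled_idx = [6, 6, 7, 8, 9, 9, 9, 10, 10, 11, 11, 12, 12]

step 1: w=[0.0265, 0.0326, 0.0562, 0.1746, 0.1776, 0.2583, 0.1514, 0.1225, 0.0002, 0.0000, 0.0000, 0.0000, 0.0000]  mean=-1.9947  Neff=5.8274  idx=[1, 3, 3, 3, 4, 4, 5, 5, 5, 6, 6, 7, 7]
step 2: w=[0.0000, 0.0005, 0.0005, 0.0005, 0.0005, 0.0005, 0.1104, 0.1104, 0.1104, 0.1599, 0.1599, 0.1732, 0.1732]  mean=-0.8902  Neff=6.7699  idx=[6, 6, 7, 8, 9, 9, 9, 10, 10, 11, 11, 12, 12]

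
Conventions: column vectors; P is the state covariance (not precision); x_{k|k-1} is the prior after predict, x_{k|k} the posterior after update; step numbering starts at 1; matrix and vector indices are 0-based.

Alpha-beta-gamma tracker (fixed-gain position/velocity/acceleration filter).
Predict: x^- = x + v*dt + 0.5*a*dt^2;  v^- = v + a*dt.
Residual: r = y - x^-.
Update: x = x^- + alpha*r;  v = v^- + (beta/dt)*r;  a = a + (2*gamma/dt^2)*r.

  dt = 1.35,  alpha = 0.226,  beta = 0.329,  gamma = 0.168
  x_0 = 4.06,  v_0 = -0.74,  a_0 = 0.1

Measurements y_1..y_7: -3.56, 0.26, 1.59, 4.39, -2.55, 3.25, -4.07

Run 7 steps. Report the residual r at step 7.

resid = -21.6944

step 1: x_pred=3.1521  r=-6.7121  x^+=1.6352  v^+=-2.2408  a^+=-1.1375
step 2: x_pred=-2.4264  r=2.6864  x^+=-1.8192  v^+=-3.1217  a^+=-0.6422
step 3: x_pred=-6.6187  r=8.2087  x^+=-4.7635  v^+=-1.9881  a^+=0.8712
step 4: x_pred=-6.6537  r=11.0437  x^+=-4.1578  v^+=1.8793  a^+=2.9072
step 5: x_pred=1.0285  r=-3.5785  x^+=0.2198  v^+=4.9320  a^+=2.2475
step 6: x_pred=8.9259  r=-5.6759  x^+=7.6432  v^+=6.5828  a^+=1.2010
step 7: x_pred=17.6244  r=-21.6944  x^+=12.7215  v^+=2.9172  a^+=-2.7986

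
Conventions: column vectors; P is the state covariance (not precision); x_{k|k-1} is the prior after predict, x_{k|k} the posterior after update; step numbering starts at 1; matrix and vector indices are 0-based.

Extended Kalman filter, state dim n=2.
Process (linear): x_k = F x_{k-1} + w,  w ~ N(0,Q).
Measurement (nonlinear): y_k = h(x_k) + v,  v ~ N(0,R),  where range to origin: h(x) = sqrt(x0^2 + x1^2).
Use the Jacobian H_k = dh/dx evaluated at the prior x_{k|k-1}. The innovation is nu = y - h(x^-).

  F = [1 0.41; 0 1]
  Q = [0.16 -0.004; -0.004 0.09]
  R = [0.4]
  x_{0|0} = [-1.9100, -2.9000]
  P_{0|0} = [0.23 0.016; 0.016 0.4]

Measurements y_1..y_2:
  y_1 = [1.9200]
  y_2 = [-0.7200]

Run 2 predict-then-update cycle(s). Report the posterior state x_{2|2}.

x_post = [-0.9158, -0.6095]

step 1: x^-=[-3.0990, -2.9000]  P^-=[0.4704 0.1760; 0.1760 0.4900]  H_jac=[-0.7302 -0.6833]  S=[1.0551]  K=[-0.4395; -0.4391]  nu=[-2.3243]  x^+=[-2.0776, -1.8794]  P^+=[0.2666 -0.0276; -0.0276 0.2866]
step 2: x^-=[-2.8481, -1.8794]  P^-=[0.4521 0.0859; 0.0859 0.3766]  H_jac=[-0.8347 -0.5508]  S=[0.9082]  K=[-0.4676; -0.3073]  nu=[-4.1323]  x^+=[-0.9158, -0.6095]  P^+=[0.2535 -0.0446; -0.0446 0.2908]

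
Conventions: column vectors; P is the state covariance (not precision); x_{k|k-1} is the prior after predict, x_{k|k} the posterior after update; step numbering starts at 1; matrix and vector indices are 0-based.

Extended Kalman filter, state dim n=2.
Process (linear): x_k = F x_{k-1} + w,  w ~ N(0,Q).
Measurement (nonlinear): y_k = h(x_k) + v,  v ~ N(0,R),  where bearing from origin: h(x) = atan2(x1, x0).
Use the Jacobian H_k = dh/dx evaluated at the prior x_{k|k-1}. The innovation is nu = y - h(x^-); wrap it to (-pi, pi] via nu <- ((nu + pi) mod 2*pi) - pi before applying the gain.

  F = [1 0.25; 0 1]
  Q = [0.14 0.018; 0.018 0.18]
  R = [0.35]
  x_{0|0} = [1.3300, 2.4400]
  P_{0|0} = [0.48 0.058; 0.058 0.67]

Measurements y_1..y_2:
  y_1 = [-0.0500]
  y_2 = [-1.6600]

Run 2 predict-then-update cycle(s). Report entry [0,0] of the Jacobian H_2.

step 1: x^-=[1.9400, 2.4400]  P^-=[0.6909 0.2435; 0.2435 0.8500]  H_jac=[-0.2511 0.1996]  S=[0.4030]  K=[-0.3098; 0.2694]  nu=[-0.9491]  x^+=[2.2340, 2.1844]  P^+=[0.6522 0.2771; 0.2771 0.8208]
step 2: x^-=[2.7801, 2.1844]  P^-=[0.9821 0.5003; 0.5003 1.0008]  H_jac=[-0.1747 0.2224]  S=[0.3906]  K=[-0.1545; 0.3460]  nu=[-2.3260]  x^+=[3.1394, 1.3796]  P^+=[0.9727 0.5212; 0.5212 0.9540]

H_jac[0,0] = -0.1747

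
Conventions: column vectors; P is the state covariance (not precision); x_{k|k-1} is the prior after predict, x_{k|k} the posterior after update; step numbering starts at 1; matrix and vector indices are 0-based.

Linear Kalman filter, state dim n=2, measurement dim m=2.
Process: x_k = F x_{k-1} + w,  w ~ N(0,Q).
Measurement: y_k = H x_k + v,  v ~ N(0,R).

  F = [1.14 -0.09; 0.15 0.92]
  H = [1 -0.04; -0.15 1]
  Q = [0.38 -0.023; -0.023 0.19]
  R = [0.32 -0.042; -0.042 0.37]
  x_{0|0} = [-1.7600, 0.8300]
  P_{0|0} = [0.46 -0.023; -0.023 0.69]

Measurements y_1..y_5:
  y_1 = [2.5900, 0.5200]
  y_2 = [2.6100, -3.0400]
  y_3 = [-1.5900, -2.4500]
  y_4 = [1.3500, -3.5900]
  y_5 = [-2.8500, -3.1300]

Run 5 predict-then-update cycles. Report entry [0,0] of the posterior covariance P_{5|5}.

P_post[0,0] = 0.2159

step 1: x^-=[-2.0811, 0.4996]  P^-=[0.9881 -0.0253; -0.0253 0.7780]  S=[1.3114 -0.2468; -0.2468 1.1778]  K=[0.7564 0.0112; 0.0853 0.6816]  nu=[4.6911, -0.2918]  x^+=[1.4638, 0.7007]  P^+=[0.2419 0.0087; 0.0087 0.2499]
step 2: x^-=[1.6057, 0.8642]  P^-=[0.6946 0.0066; 0.0066 0.4094]  S=[1.0148 -0.1559; -0.1559 0.7930]  K=[0.6861 0.0118; 0.0717 0.5291]  nu=[1.0389, -3.6633]  x^+=[2.2750, -0.9995]  P^+=[0.2194 0.0085; 0.0085 0.1940]
step 3: x^-=[2.6835, -0.5782]  P^-=[0.6650 0.0072; 0.0072 0.3615]  S=[0.9850 -0.1489; -0.1489 0.7443]  K=[0.6765 0.0111; 0.0679 0.4978]  nu=[-4.2966, -1.4692]  x^+=[-0.2394, -1.6015]  P^+=[0.2163 0.0081; 0.0081 0.1826]
step 4: x^-=[-0.1288, -1.5093]  P^-=[0.6610 0.0073; 0.0073 0.3516]  S=[0.9809 -0.1479; -0.1479 0.7343]  K=[0.6751 0.0109; 0.0671 0.4909]  nu=[1.4184, -2.1000]  x^+=[0.8060, -2.4450]  P^+=[0.2159 0.0081; 0.0081 0.1800]
step 5: x^-=[1.1389, -2.1285]  P^-=[0.6604 0.0074; 0.0074 0.3494]  S=[0.9804 -0.1476; -0.1476 0.7321]  K=[0.6750 0.0109; 0.0669 0.4893]  nu=[-4.0741, -0.8307]  x^+=[-1.6199, -2.8076]  P^+=[0.2159 0.0080; 0.0080 0.1794]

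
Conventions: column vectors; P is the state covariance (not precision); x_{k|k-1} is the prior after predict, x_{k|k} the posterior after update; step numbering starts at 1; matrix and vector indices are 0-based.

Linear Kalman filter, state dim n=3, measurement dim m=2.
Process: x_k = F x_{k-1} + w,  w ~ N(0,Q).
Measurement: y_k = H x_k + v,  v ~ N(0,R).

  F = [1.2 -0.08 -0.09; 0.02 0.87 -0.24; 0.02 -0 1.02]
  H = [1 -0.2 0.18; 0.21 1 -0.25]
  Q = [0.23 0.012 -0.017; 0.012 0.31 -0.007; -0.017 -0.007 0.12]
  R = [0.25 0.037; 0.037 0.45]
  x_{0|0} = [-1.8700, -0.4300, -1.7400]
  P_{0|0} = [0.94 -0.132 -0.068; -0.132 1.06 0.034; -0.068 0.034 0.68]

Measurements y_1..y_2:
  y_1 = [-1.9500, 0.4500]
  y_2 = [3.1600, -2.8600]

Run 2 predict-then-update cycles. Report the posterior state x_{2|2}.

x_post = [1.2773, -2.0045, -1.0225]

step 1: x^-=[-2.0530, 0.0061, -1.8122]  P^-=[1.6364 -0.1444 -0.1425; -0.1444 1.1337 -0.1463; -0.1425 -0.1463 0.8251]  S=[1.9755 -0.0250; -0.0250 1.7349]  K=[0.8319 0.1473; -0.1929 0.6543; 0.0150 -0.2202]  nu=[0.4304, 0.4220]  x^+=[-1.6328, 0.1992, -1.8987]  P^+=[0.2379 0.0183 -0.1155; 0.0183 0.3112 0.1108; -0.1155 0.1108 0.7403]
step 2: x^-=[-1.8044, 0.5963, -1.9693]  P^-=[0.6035 0.0580 -0.2295; 0.0580 0.5437 -0.0913; -0.2295 -0.0913 0.8856]  S=[0.8047 0.0984; 0.0984 1.1698]  K=[0.6658 0.1510; -0.1455 0.5070; -0.0269 -0.3062]  nu=[5.4381, -3.5697]  x^+=[1.2773, -2.0045, -1.0225]  P^+=[0.2004 0.0154 -0.1405; 0.0154 0.2406 0.0841; -0.1405 0.0841 0.7737]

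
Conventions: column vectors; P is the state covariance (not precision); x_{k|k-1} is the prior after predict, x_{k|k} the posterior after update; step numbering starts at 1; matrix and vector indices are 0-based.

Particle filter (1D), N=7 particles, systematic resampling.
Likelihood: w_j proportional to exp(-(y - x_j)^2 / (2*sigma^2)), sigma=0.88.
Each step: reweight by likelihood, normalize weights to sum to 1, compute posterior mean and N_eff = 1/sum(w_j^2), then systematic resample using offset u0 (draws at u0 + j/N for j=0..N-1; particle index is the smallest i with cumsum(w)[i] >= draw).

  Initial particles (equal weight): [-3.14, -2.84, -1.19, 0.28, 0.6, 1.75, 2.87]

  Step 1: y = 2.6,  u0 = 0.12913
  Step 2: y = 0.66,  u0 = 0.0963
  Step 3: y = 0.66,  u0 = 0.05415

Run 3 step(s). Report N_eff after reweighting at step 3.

step 1: w=[0.0000, 0.0000, 0.0001, 0.0183, 0.0448, 0.3716, 0.5652]  mean=2.3044  Neff=2.1743  idx=[5, 5, 5, 6, 6, 6, 6]
step 2: w=[0.2969, 0.2969, 0.2969, 0.0273, 0.0273, 0.0273, 0.0273]  mean=1.8723  Neff=3.7387  idx=[0, 0, 1, 1, 2, 2, 5]
step 3: w=[0.1642, 0.1642, 0.1642, 0.1642, 0.1642, 0.1642, 0.0151]  mean=1.7669  Neff=6.1766  idx=[0, 1, 2, 2, 3, 4, 5]

N_eff = 6.1766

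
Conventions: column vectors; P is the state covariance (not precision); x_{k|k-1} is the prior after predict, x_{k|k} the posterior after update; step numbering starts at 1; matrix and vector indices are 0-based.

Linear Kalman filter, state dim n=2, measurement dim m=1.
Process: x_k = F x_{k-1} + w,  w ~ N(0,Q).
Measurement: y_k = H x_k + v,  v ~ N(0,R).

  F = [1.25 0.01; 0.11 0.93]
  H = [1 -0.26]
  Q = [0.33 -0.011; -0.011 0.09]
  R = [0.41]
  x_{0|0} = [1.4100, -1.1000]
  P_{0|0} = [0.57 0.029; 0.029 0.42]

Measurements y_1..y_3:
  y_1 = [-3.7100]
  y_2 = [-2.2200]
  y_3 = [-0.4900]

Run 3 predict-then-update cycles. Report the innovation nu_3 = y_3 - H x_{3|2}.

innov = [2.5602]

step 1: x^-=[1.7515, -0.8679]  P^-=[1.2214 0.1050; 0.1050 0.4661]  S=[1.6083]  K=[0.7425; -0.0100]  nu=[-5.6872]  x^+=[-2.4710, -0.8108]  P^+=[0.3348 0.1170; 0.1170 0.4659]
step 2: x^-=[-3.0968, -1.0258]  P^-=[0.8561 0.1755; 0.1755 0.5210]  S=[1.2101]  K=[0.6698; 0.0331]  nu=[0.6101]  x^+=[-2.6882, -1.0056]  P^+=[0.3133 0.1487; 0.1487 0.5196]
step 3: x^-=[-3.3703, -1.2309]  P^-=[0.8233 0.2099; 0.2099 0.5737]  S=[1.1629]  K=[0.6610; 0.0523]  nu=[2.5602]  x^+=[-1.6779, -1.0971]  P^+=[0.3152 0.1698; 0.1698 0.5705]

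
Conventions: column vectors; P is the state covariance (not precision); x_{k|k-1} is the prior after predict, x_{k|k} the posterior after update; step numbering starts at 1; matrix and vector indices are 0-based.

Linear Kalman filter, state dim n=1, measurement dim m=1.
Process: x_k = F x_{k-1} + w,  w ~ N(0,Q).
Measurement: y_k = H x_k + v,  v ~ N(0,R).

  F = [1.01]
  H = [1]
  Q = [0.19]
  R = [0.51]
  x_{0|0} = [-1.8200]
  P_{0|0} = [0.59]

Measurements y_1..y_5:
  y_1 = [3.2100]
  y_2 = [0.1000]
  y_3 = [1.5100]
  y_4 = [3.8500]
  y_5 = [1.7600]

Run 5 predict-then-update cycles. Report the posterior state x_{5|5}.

step 1: x^-=[-1.8382]  P^-=[0.7919]  S=[1.3019]  K=[0.6083]  nu=[5.0482]  x^+=[1.2324]  P^+=[0.3102]
step 2: x^-=[1.2447]  P^-=[0.5064]  S=[1.0164]  K=[0.4983]  nu=[-1.1447]  x^+=[0.6744]  P^+=[0.2541]
step 3: x^-=[0.6811]  P^-=[0.4492]  S=[0.9592]  K=[0.4683]  nu=[0.8289]  x^+=[1.0693]  P^+=[0.2388]
step 4: x^-=[1.0800]  P^-=[0.4336]  S=[0.9436]  K=[0.4595]  nu=[2.7700]  x^+=[2.3529]  P^+=[0.2344]
step 5: x^-=[2.3764]  P^-=[0.4291]  S=[0.9391]  K=[0.4569]  nu=[-0.6164]  x^+=[2.0948]  P^+=[0.2330]

x_post = [2.0948]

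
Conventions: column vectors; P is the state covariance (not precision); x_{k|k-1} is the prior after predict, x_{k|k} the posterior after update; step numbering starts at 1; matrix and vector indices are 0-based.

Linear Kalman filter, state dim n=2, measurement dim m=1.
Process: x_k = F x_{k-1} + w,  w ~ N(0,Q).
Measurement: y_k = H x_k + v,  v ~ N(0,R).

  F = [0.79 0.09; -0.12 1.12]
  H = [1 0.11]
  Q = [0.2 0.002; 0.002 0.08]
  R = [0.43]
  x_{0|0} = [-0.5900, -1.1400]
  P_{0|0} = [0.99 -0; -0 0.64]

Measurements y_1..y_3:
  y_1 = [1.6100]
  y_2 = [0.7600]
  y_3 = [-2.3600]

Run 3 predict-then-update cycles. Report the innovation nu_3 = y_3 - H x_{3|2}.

innov = [-2.6818]

step 1: x^-=[-0.5687, -1.2060]  P^-=[0.8230 -0.0273; -0.0273 0.8971]  S=[1.2579]  K=[0.6519; 0.0567]  nu=[2.3114]  x^+=[0.9381, -1.0749]  P^+=[0.2884 -0.0738; -0.0738 0.8930]
step 2: x^-=[0.6444, -1.3165]  P^-=[0.3768 0.0001; 0.0001 1.2242]  S=[0.8216]  K=[0.4586; 0.1641]  nu=[0.2604]  x^+=[0.7638, -1.2738]  P^+=[0.2040 -0.0617; -0.0617 1.2021]
step 3: x^-=[0.4888, -1.5183]  P^-=[0.3283 0.0499; 0.0499 1.6074]  S=[0.7887]  K=[0.4232; 0.2875]  nu=[-2.6818]  x^+=[-0.6461, -2.2892]  P^+=[0.1870 -0.0460; -0.0460 1.5422]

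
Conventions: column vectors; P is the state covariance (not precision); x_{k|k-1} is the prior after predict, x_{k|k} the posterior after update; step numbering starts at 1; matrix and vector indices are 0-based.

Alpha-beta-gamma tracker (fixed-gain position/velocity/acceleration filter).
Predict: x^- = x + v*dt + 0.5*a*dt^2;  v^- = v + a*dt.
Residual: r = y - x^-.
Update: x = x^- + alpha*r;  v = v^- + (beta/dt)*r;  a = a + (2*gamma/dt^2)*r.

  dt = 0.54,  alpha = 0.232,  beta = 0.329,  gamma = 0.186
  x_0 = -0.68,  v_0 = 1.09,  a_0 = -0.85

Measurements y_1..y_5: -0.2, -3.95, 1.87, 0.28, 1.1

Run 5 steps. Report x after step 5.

x_post = -1.1155

step 1: x_pred=-0.2153  r=0.0153  x^+=-0.2118  v^+=0.6403  a^+=-0.8304
step 2: x_pred=0.0129  r=-3.9629  x^+=-0.9065  v^+=-2.2226  a^+=-5.8860
step 3: x_pred=-2.9648  r=4.8348  x^+=-1.8431  v^+=-2.4553  a^+=0.2819
step 4: x_pred=-3.1279  r=3.4079  x^+=-2.3373  v^+=-0.2268  a^+=4.6294
step 5: x_pred=-1.7848  r=2.8848  x^+=-1.1155  v^+=4.0307  a^+=8.3096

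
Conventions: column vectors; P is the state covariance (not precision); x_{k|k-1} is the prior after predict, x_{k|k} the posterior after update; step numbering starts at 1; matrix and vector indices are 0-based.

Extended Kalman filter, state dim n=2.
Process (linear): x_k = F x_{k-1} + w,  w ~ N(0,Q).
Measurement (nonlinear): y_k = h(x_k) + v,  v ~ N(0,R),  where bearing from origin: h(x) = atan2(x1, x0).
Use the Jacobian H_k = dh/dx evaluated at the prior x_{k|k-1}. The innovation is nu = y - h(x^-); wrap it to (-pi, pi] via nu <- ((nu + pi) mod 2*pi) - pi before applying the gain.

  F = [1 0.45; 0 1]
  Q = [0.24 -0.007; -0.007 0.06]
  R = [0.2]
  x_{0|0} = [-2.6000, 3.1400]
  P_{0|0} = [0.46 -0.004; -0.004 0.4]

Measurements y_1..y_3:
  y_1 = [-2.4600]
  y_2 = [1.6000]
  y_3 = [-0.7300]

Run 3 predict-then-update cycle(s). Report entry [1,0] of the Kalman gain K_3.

K[1,0] = -0.2735

step 1: x^-=[-1.1870, 3.1400]  P^-=[0.7774 0.1690; 0.1690 0.4600]  H_jac=[-0.2787 -0.1053]  S=[0.2754]  K=[-0.8513; -0.3470]  nu=[1.8910]  x^+=[-2.7967, 2.4839]  P^+=[0.5778 0.0877; 0.0877 0.4268]
step 2: x^-=[-1.6789, 2.4839]  P^-=[0.9832 0.2727; 0.2727 0.4868]  H_jac=[-0.2763 -0.1868]  S=[0.3202]  K=[-1.0075; -0.5193]  nu=[-0.5652]  x^+=[-1.1095, 2.7774]  P^+=[0.6581 0.1052; 0.1052 0.4005]
step 3: x^-=[0.1404, 2.7774]  P^-=[1.0739 0.2784; 0.2784 0.4605]  H_jac=[-0.3591 0.0181]  S=[0.3350]  K=[-1.1361; -0.2735]  nu=[-2.2503]  x^+=[2.6968, 3.3929]  P^+=[0.6415 0.1743; 0.1743 0.4354]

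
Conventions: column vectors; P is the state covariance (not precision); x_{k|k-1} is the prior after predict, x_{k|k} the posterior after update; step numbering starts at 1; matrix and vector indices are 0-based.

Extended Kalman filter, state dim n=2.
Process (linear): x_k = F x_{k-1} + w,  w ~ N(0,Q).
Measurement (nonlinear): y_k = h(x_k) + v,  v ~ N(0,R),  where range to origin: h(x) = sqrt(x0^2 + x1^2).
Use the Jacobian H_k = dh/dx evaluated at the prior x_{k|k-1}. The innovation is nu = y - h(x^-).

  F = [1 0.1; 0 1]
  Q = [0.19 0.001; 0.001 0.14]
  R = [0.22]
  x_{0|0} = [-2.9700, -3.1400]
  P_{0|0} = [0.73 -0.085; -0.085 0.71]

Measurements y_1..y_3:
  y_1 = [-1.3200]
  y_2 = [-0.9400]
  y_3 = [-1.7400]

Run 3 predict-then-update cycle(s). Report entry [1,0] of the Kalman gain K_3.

K[1,0] = 0.5825

step 1: x^-=[-3.2840, -3.1400]  P^-=[0.9101 -0.0130; -0.0130 0.8500]  H_jac=[-0.7228 -0.6911]  S=[1.0884]  K=[-0.5961; -0.5311]  nu=[-5.8636]  x^+=[0.2114, -0.0260]  P^+=[0.5233 -0.3576; -0.3576 0.5430]
step 2: x^-=[0.2088, -0.0260]  P^-=[0.6473 -0.3023; -0.3023 0.6830]  H_jac=[0.9923 -0.1236]  S=[0.9420]  K=[0.7215; -0.4081]  nu=[-1.1504]  x^+=[-0.6213, 0.4434]  P^+=[0.1569 -0.0249; -0.0249 0.5262]
step 3: x^-=[-0.5769, 0.4434]  P^-=[0.3471 0.0287; 0.0287 0.6662]  H_jac=[-0.7929 0.6094]  S=[0.6579]  K=[-0.3918; 0.5825]  nu=[-2.4676]  x^+=[0.3898, -0.9939]  P^+=[0.2462 0.1788; 0.1788 0.4430]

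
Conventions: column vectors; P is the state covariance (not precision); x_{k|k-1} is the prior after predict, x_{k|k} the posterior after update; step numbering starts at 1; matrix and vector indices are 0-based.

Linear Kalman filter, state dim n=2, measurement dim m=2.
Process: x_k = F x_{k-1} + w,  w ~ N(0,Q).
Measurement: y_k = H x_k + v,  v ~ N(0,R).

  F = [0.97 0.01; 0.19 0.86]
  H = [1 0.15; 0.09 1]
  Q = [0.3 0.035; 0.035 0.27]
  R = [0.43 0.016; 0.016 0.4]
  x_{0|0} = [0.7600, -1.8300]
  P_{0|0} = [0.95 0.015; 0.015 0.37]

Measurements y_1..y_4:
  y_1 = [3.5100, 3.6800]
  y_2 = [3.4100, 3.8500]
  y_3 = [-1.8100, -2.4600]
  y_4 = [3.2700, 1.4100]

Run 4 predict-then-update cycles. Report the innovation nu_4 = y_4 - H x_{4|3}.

innov = [3.2289, 1.4878]

step 1: x^-=[0.7189, -1.4294]  P^-=[1.1942 0.2258; 0.2258 0.5828]  S=[1.7050 0.4398; 0.4398 1.0332]  K=[0.7156 0.0180; 0.0372 0.5680]  nu=[3.0055, 5.0447]  x^+=[2.9604, 1.5477]  P^+=[0.3094 -0.0092; -0.0092 0.2286]
step 2: x^-=[2.8871, 1.8935]  P^-=[0.5909 0.0863; 0.0863 0.4472]  S=[1.0569 0.2237; 0.2237 0.8676]  K=[0.5684 0.0142; 0.0361 0.5152]  nu=[0.2389, 1.6967]  x^+=[3.0470, 2.7762]  P^+=[0.2457 -0.0073; -0.0073 0.2073]
step 3: x^-=[2.9833, 2.9664]  P^-=[0.5311 0.0759; 0.0759 0.4298]  S=[0.9935 0.2052; 0.2052 0.8478]  K=[0.5430 0.0145; 0.0368 0.5061]  nu=[-5.2383, -5.6949]  x^+=[0.0563, -0.1086]  P^+=[0.2347 -0.0066; -0.0066 0.2036]
step 4: x^-=[0.0535, -0.0827]  P^-=[0.5207 0.0745; 0.0745 0.4269]  S=[0.9827 0.2024; 0.2024 0.8445]  K=[0.5383 0.0147; 0.0370 0.5046]  nu=[3.2289, 1.4878]  x^+=[1.8133, 0.7876]  P^+=[0.2327 -0.0065; -0.0065 0.2030]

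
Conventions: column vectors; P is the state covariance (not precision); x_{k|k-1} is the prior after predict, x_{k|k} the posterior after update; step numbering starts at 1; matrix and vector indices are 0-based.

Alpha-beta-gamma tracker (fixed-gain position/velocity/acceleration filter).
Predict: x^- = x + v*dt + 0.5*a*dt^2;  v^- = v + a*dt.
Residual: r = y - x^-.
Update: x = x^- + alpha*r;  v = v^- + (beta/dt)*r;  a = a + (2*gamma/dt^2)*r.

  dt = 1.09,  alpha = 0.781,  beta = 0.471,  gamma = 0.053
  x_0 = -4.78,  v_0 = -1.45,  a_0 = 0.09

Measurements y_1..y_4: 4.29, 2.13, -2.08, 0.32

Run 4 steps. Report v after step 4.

step 1: x_pred=-6.3070  r=10.5970  x^+=1.9692  v^+=3.2272  a^+=1.0354
step 2: x_pred=6.1020  r=-3.9720  x^+=2.9999  v^+=2.6395  a^+=0.6811
step 3: x_pred=6.2815  r=-8.3615  x^+=-0.2488  v^+=-0.2312  a^+=-0.0649
step 4: x_pred=-0.5394  r=0.8594  x^+=0.1318  v^+=0.0694  a^+=0.0118

v_post = 0.0694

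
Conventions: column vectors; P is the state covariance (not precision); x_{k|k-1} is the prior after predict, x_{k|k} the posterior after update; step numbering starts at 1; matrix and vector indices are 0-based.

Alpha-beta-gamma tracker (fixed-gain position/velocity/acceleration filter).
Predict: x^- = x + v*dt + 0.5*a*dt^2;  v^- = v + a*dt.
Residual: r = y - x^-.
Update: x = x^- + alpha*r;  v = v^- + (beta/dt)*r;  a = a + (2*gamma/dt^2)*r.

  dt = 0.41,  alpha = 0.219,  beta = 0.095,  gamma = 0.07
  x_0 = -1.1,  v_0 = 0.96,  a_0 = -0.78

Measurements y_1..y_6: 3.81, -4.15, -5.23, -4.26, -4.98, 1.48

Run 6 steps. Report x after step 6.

step 1: x_pred=-0.7720  r=4.5820  x^+=0.2315  v^+=1.7019  a^+=3.0360
step 2: x_pred=1.1844  r=-5.3344  x^+=0.0162  v^+=1.7106  a^+=-1.4067
step 3: x_pred=0.5993  r=-5.8293  x^+=-0.6773  v^+=-0.2168  a^+=-6.2616
step 4: x_pred=-1.2925  r=-2.9675  x^+=-1.9424  v^+=-3.4717  a^+=-8.7330
step 5: x_pred=-4.0998  r=-0.8802  x^+=-4.2925  v^+=-7.2562  a^+=-9.4661
step 6: x_pred=-8.0632  r=9.5432  x^+=-5.9732  v^+=-8.9260  a^+=-1.5182

x_post = -5.9732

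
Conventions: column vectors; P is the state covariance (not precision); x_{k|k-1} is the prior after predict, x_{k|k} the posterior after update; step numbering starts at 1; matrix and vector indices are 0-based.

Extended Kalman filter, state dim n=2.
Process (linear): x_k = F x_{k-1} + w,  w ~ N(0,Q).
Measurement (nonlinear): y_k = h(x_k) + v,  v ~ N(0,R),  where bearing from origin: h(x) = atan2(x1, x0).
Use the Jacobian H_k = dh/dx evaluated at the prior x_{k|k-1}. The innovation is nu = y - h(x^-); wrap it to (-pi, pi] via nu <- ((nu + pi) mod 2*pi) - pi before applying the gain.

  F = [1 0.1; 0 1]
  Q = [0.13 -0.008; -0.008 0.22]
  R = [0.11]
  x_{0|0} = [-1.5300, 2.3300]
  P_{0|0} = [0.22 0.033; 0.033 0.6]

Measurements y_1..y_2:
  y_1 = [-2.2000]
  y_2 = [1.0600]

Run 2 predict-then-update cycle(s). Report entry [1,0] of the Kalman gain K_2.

step 1: x^-=[-1.2970, 2.3300]  P^-=[0.3626 0.0850; 0.0850 0.8200]  H_jac=[-0.3277 -0.1824]  S=[0.1864]  K=[-0.7207; -0.9519]  nu=[2.0045]  x^+=[-2.7416, 0.4219]  P^+=[0.2658 -0.0429; -0.0429 0.6511]
step 2: x^-=[-2.6994, 0.4219]  P^-=[0.3937 0.0143; 0.0143 0.8711]  H_jac=[-0.0565 -0.3616]  S=[0.2258]  K=[-0.1214; -1.3989]  nu=[-1.9266]  x^+=[-2.4655, 3.1170]  P^+=[0.3904 -0.0241; -0.0241 0.4293]

K[1,0] = -1.3989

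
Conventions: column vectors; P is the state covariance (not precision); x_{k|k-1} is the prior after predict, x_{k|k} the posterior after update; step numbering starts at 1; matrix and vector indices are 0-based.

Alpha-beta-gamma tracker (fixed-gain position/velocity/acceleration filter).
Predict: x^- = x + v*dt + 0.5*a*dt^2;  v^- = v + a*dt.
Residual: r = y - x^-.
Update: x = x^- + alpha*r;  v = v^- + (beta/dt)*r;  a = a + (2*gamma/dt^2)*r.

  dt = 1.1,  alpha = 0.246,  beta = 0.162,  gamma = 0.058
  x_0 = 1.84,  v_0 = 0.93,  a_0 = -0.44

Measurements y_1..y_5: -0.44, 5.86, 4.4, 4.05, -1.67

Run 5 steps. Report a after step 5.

step 1: x_pred=2.5968  r=-3.0368  x^+=1.8497  v^+=-0.0012  a^+=-0.7311
step 2: x_pred=1.4061  r=4.4539  x^+=2.5017  v^+=-0.1495  a^+=-0.3041
step 3: x_pred=2.1532  r=2.2468  x^+=2.7059  v^+=-0.1532  a^+=-0.0887
step 4: x_pred=2.4837  r=1.5663  x^+=2.8690  v^+=-0.0202  a^+=0.0614
step 5: x_pred=2.8840  r=-4.5540  x^+=1.7637  v^+=-0.6233  a^+=-0.3752

a_post = -0.3752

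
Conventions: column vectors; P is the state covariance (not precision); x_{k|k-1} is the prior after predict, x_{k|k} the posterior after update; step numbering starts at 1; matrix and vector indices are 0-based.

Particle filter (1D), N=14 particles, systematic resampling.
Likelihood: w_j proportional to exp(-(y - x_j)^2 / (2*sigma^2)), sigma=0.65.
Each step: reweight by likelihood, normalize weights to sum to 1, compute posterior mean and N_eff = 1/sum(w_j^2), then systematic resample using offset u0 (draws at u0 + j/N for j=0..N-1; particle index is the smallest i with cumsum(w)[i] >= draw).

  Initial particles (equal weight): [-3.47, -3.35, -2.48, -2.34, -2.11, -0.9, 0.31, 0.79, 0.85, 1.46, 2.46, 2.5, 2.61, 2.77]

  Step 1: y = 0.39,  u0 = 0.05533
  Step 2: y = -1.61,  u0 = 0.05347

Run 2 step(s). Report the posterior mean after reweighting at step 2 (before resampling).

step 1: w=[0.0000, 0.0000, 0.0000, 0.0000, 0.0002, 0.0463, 0.3295, 0.2747, 0.2584, 0.0856, 0.0021, 0.0017, 0.0010, 0.0004]  mean=0.6346  Neff=3.8420  idx=[6, 6, 6, 6, 6, 7, 7, 7, 7, 8, 8, 8, 9, 9]
step 2: w=[0.1809, 0.1809, 0.1809, 0.1809, 0.1809, 0.0155, 0.0155, 0.0155, 0.0155, 0.0110, 0.0110, 0.0110, 0.0002, 0.0002]  mean=0.3582  Neff=6.0639  idx=[0, 0, 1, 1, 1, 2, 2, 3, 3, 3, 4, 4, 5, 10]

post_mean = 0.3582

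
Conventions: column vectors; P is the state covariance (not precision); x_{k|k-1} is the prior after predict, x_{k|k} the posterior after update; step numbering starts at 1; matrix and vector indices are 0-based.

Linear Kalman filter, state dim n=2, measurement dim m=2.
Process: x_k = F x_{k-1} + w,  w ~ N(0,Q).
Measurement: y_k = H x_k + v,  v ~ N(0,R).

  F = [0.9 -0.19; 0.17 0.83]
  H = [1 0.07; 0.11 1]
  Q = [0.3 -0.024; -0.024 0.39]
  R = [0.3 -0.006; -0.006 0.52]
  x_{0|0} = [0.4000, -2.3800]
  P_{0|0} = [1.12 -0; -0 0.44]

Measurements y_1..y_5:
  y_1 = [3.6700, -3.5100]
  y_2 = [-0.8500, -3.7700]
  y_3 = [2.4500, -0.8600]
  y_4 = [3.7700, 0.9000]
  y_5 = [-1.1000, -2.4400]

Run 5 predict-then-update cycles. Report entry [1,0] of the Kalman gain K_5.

step 1: x^-=[0.8122, -1.9074]  P^-=[1.2231 0.0780; 0.0780 0.7255]  S=[1.5376 0.2579; 0.2579 1.2774]  K=[0.7981 0.0052; -0.0131 0.5773]  nu=[2.9913, -1.6919]  x^+=[3.1909, -2.9233]  P^+=[0.2414 -0.0286; -0.0286 0.3034]
step 2: x^-=[3.4272, -1.8839]  P^-=[0.5163 -0.0554; -0.0554 0.5979]  S=[0.8115 0.0368; 0.0368 1.1120]  K=[0.6324 -0.0197; -0.0409 0.5336]  nu=[-4.1453, -2.2631]  x^+=[0.8504, -2.9219]  P^+=[0.1923 -0.0352; -0.0352 0.2816]
step 3: x^-=[1.3205, -2.2806]  P^-=[0.4779 -0.0641; -0.0641 0.5796]  S=[0.7718 0.0225; 0.0225 1.0913]  K=[0.6141 -0.0233; -0.0459 0.5256]  nu=[1.2891, 1.2754]  x^+=[2.0825, -1.6694]  P^+=[0.1869 -0.0363; -0.0363 0.2776]
step 4: x^-=[2.1915, -1.0316]  P^-=[0.4739 -0.0652; -0.0652 0.5764]  S=[0.7676 0.0208; 0.0208 1.0878]  K=[0.6121 -0.0237; -0.0465 0.5242]  nu=[1.6507, 1.6905]  x^+=[3.1618, -0.2223]  P^+=[0.1863 -0.0365; -0.0365 0.2769]
step 5: x^-=[2.8878, 0.3530]  P^-=[0.4734 -0.0652; -0.0652 0.5758]  S=[0.7671 0.0206; 0.0206 1.0872]  K=[0.6118 -0.0237; -0.0466 0.5239]  nu=[-4.0125, -3.1107]  x^+=[0.5067, -1.0898]  P^+=[0.1862 -0.0365; -0.0365 0.2767]

K[1,0] = -0.0466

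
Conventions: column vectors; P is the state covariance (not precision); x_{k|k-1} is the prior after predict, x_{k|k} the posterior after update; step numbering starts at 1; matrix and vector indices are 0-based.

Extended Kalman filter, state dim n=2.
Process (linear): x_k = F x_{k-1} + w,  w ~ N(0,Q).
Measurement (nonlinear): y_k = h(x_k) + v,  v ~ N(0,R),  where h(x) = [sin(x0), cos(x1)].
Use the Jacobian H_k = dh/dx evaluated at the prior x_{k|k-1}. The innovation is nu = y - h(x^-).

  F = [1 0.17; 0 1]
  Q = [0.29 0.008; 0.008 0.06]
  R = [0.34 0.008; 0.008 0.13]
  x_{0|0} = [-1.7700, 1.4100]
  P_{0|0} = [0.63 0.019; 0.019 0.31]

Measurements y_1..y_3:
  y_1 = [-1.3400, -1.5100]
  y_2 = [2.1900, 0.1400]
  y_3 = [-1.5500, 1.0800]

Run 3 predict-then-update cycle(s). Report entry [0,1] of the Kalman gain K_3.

K[0,1] = -0.0504

step 1: x^-=[-1.5303, 1.4100]  P^-=[0.9354 0.0797; 0.0797 0.3700]  H_jac=[0.0405 0.0000; 0.0000 -0.9871]  S=[0.3415 0.0048; 0.0048 0.4905]  K=[0.1132 -0.1615; 0.0199 -0.7448]  nu=[-0.3408, -1.6701]  x^+=[-1.2992, 2.6471]  P^+=[0.9184 0.0204; 0.0204 0.0979]
step 2: x^-=[-0.8492, 2.6471]  P^-=[1.2182 0.0450; 0.0450 0.1579]  H_jac=[0.6606 0.0000; 0.0000 -0.4746]  S=[0.8716 -0.0061; -0.0061 0.1656]  K=[0.9226 -0.0949; 0.0309 -0.4516]  nu=[2.9407, 1.0202]  x^+=[1.7671, 2.2774]  P^+=[0.4737 0.0105; 0.0105 0.1232]
step 3: x^-=[2.1542, 2.2774]  P^-=[0.7708 0.0394; 0.0394 0.1832]  H_jac=[-0.5509 0.0000; 0.0000 -0.7606]  S=[0.5739 0.0245; 0.0245 0.2360]  K=[-0.7377 -0.0504; -0.0127 -0.5891]  nu=[-2.3846, 1.7292]  x^+=[3.8263, 1.2889]  P^+=[0.4560 0.0164; 0.0164 0.1008]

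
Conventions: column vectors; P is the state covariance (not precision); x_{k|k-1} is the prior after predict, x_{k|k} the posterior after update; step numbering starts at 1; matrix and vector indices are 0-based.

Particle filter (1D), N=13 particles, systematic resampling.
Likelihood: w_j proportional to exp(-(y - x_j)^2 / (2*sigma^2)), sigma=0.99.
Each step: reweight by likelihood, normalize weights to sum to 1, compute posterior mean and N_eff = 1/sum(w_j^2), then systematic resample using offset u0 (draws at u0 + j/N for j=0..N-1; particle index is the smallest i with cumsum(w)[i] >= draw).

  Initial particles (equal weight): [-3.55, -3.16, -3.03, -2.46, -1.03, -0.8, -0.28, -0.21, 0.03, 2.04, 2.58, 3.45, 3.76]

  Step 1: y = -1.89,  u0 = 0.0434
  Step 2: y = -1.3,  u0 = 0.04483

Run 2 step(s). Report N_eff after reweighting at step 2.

N_eff = 9.8271

step 1: w=[0.0623, 0.1116, 0.1310, 0.2153, 0.1743, 0.1386, 0.0677, 0.0602, 0.0388, 0.0001, 0.0000, 0.0000, 0.0000]  mean=-1.8212  Neff=7.1849  idx=[0, 1, 2, 2, 3, 3, 3, 4, 4, 5, 5, 6, 8]
step 2: w=[0.0110, 0.0249, 0.0316, 0.0316, 0.0732, 0.0732, 0.0732, 0.1402, 0.1402, 0.1281, 0.1281, 0.0856, 0.0590]  mean=-1.3657  Neff=9.8271  idx=[2, 4, 5, 6, 7, 7, 8, 8, 9, 10, 10, 11, 12]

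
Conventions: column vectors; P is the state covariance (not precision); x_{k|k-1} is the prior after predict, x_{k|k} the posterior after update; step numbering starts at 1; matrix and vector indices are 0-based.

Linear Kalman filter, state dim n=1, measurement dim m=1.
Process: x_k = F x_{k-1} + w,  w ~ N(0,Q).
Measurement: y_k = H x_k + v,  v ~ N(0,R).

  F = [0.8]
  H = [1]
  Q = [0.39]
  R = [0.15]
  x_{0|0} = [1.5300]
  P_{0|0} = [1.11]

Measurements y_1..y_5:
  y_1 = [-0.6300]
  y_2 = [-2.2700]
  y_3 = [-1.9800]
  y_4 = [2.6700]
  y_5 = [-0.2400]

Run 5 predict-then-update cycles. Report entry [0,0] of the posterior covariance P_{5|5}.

step 1: x^-=[1.2240]  P^-=[1.1004]  S=[1.2504]  K=[0.8800]  nu=[-1.8540]  x^+=[-0.4076]  P^+=[0.1320]
step 2: x^-=[-0.3261]  P^-=[0.4745]  S=[0.6245]  K=[0.7598]  nu=[-1.9439]  x^+=[-1.8031]  P^+=[0.1140]
step 3: x^-=[-1.4425]  P^-=[0.4629]  S=[0.6129]  K=[0.7553]  nu=[-0.5375]  x^+=[-1.8485]  P^+=[0.1133]
step 4: x^-=[-1.4788]  P^-=[0.4625]  S=[0.6125]  K=[0.7551]  nu=[4.1488]  x^+=[1.6540]  P^+=[0.1133]
step 5: x^-=[1.3232]  P^-=[0.4625]  S=[0.6125]  K=[0.7551]  nu=[-1.5632]  x^+=[0.1428]  P^+=[0.1133]

P_post[0,0] = 0.1133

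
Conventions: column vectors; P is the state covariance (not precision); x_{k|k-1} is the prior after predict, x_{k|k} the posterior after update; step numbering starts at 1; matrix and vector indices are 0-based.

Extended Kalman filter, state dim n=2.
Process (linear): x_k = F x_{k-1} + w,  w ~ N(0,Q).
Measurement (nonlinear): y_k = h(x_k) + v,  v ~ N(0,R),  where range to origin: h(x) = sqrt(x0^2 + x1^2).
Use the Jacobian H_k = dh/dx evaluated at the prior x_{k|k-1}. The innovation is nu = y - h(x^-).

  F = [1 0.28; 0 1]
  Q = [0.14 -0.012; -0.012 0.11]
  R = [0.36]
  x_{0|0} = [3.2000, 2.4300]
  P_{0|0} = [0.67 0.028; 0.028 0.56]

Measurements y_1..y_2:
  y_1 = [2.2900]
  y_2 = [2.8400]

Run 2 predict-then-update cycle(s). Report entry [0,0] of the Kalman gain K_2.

K[0,0] = 0.4695

step 1: x^-=[3.8804, 2.4300]  P^-=[0.8696 0.1728; 0.1728 0.6700]  H_jac=[0.8475 0.5307]  S=[1.3288]  K=[0.6236; 0.3778]  nu=[-2.2885]  x^+=[2.4532, 1.5654]  P^+=[0.3528 -0.1403; -0.1403 0.4803]
step 2: x^-=[2.8915, 1.5654]  P^-=[0.4518 -0.0178; -0.0178 0.5903]  H_jac=[0.8794 0.4761]  S=[0.8283]  K=[0.4695; 0.3204]  nu=[-0.4480]  x^+=[2.6812, 1.4218]  P^+=[0.2693 -0.1424; -0.1424 0.5053]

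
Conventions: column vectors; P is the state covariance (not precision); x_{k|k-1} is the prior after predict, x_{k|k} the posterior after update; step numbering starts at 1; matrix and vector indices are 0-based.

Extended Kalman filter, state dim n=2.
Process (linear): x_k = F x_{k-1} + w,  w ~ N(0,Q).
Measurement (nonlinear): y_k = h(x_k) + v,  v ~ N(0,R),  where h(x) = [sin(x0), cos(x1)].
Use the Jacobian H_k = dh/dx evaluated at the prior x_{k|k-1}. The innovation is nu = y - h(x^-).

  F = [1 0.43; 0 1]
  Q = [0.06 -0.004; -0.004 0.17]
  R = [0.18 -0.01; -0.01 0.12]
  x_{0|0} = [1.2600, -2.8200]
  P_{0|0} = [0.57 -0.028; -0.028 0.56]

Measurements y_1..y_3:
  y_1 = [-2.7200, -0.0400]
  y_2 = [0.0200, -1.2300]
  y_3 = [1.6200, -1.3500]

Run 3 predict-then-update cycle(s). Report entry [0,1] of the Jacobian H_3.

H_jac[0,1] = 0.0000

step 1: x^-=[0.0474, -2.8200]  P^-=[0.7095 0.2088; 0.2088 0.7300]  H_jac=[0.9989 0.0000; 0.0000 0.3161]  S=[0.8879 0.0559; 0.0559 0.1929]  K=[0.7911 0.1128; 0.1625 1.1488]  nu=[-2.7674, 0.9087]  x^+=[-2.0393, -2.2258]  P^+=[0.1414 0.0178; 0.0178 0.4310]
step 2: x^-=[-2.9964, -2.2258]  P^-=[0.2964 0.1991; 0.1991 0.6010]  H_jac=[-0.9895 0.0000; 0.0000 0.7930]  S=[0.4702 -0.1663; -0.1663 0.4980]  K=[-0.5801 0.1234; -0.0914 0.9266]  nu=[0.1647, -0.6208]  x^+=[-3.1686, -2.8161]  P^+=[0.1068 0.0260; 0.0260 0.1414]
step 3: x^-=[-4.3795, -2.8161]  P^-=[0.2153 0.0828; 0.0828 0.3114]  H_jac=[-0.3268 0.0000; 0.0000 0.3197]  S=[0.2030 -0.0186; -0.0186 0.1518]  K=[-0.3343 0.1333; -0.0739 0.6466]  nu=[0.6749, -0.4025]  x^+=[-4.6588, -3.1262]  P^+=[0.1882 0.0605; 0.0605 0.2450]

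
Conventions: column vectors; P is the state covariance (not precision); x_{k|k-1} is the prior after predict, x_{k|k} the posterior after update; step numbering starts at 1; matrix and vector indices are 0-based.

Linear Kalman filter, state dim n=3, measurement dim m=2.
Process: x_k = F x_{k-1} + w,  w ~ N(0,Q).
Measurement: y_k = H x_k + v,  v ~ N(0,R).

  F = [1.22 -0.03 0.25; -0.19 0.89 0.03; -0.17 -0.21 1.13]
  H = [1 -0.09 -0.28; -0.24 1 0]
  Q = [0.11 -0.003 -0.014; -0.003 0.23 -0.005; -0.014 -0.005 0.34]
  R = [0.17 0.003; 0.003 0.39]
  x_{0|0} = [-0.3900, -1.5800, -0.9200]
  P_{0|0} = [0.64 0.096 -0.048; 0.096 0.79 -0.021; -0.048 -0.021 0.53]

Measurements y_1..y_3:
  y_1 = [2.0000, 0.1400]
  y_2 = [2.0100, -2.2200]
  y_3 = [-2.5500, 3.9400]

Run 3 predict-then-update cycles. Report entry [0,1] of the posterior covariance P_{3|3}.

P_post[0,1] = 0.0450

step 1: x^-=[-0.6584, -1.3597, -0.6415]  P^-=[1.0604 -0.0678 -0.0785; -0.0678 0.8463 -0.1351; -0.0785 -0.1351 1.1054]  S=[1.3733 -0.3644; -0.3644 1.3299]  K=[0.7854 -0.0272; 0.1022 0.6766; -0.3201 -0.1752]  nu=[2.3564, 1.3417]  x^+=[1.1559, -0.2110, -1.6309]  P^+=[0.1967 0.0390 0.2135; 0.0390 0.2735 -0.0180; 0.2135 -0.0180 0.9647]
step 2: x^-=[1.0088, -0.4564, -1.9951]  P^-=[0.5910 -0.0124 0.4965; -0.0124 0.4381 -0.0864; 0.4965 -0.0864 1.5188]  S=[0.6035 -0.1334; -0.1334 0.8681]  K=[0.7366 -0.0645; 0.0688 0.5186; 0.0813 -0.2243]  nu=[0.4015, -1.5215]  x^+=[1.4027, -1.2179, -1.6212]  P^+=[0.2473 0.0364 0.4251; 0.0364 0.2112 0.0148; 0.4251 0.0148 1.4663]
step 3: x^-=[1.3425, -1.3991, -1.8147]  P^-=[0.8263 -0.0166 0.9078; -0.0166 0.3912 -0.0695; 0.9078 -0.0695 2.0611]  S=[0.6522 -0.1670; -0.1670 0.8367]  K=[0.8576 -0.0857; 0.0752 0.4873; 0.4517 -0.2532]  nu=[-4.5266, 5.6613]  x^+=[-3.0244, 1.0192, -5.2931]  P^+=[0.3160 0.0450 0.5942; 0.0450 0.2011 0.0452; 0.5942 0.0452 1.8361]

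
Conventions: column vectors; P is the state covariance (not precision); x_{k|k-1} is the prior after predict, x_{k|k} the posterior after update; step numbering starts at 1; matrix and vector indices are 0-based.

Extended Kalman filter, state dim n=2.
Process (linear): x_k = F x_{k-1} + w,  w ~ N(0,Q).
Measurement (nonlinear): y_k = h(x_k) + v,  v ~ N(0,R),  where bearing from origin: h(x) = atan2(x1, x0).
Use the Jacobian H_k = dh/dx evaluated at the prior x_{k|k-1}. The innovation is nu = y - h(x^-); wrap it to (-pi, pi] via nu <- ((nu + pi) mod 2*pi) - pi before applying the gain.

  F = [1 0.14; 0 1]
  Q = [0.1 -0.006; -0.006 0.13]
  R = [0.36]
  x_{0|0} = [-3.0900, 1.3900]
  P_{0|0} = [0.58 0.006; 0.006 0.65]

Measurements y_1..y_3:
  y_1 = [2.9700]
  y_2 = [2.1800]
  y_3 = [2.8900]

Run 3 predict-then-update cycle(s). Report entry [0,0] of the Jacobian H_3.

step 1: x^-=[-2.8954, 1.3900]  P^-=[0.6944 0.0910; 0.0910 0.7800]  H_jac=[-0.1347 -0.2807]  S=[0.4409]  K=[-0.2701; -0.5243]  nu=[0.2760]  x^+=[-2.9700, 1.2453]  P^+=[0.6622 0.0285; 0.0285 0.6588]
step 2: x^-=[-2.7956, 1.2453]  P^-=[0.7831 0.1148; 0.1148 0.7888]  H_jac=[-0.1330 -0.2985]  S=[0.4532]  K=[-0.3053; -0.5531]  nu=[-0.5425]  x^+=[-2.6300, 1.5454]  P^+=[0.7409 0.0382; 0.0382 0.6501]
step 3: x^-=[-2.4136, 1.5454]  P^-=[0.8643 0.1232; 0.1232 0.7801]  H_jac=[-0.1881 -0.2939]  S=[0.4716]  K=[-0.4216; -0.5353]  nu=[0.3179]  x^+=[-2.5477, 1.3752]  P^+=[0.7805 0.0168; 0.0168 0.6450]

H_jac[0,0] = -0.1881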